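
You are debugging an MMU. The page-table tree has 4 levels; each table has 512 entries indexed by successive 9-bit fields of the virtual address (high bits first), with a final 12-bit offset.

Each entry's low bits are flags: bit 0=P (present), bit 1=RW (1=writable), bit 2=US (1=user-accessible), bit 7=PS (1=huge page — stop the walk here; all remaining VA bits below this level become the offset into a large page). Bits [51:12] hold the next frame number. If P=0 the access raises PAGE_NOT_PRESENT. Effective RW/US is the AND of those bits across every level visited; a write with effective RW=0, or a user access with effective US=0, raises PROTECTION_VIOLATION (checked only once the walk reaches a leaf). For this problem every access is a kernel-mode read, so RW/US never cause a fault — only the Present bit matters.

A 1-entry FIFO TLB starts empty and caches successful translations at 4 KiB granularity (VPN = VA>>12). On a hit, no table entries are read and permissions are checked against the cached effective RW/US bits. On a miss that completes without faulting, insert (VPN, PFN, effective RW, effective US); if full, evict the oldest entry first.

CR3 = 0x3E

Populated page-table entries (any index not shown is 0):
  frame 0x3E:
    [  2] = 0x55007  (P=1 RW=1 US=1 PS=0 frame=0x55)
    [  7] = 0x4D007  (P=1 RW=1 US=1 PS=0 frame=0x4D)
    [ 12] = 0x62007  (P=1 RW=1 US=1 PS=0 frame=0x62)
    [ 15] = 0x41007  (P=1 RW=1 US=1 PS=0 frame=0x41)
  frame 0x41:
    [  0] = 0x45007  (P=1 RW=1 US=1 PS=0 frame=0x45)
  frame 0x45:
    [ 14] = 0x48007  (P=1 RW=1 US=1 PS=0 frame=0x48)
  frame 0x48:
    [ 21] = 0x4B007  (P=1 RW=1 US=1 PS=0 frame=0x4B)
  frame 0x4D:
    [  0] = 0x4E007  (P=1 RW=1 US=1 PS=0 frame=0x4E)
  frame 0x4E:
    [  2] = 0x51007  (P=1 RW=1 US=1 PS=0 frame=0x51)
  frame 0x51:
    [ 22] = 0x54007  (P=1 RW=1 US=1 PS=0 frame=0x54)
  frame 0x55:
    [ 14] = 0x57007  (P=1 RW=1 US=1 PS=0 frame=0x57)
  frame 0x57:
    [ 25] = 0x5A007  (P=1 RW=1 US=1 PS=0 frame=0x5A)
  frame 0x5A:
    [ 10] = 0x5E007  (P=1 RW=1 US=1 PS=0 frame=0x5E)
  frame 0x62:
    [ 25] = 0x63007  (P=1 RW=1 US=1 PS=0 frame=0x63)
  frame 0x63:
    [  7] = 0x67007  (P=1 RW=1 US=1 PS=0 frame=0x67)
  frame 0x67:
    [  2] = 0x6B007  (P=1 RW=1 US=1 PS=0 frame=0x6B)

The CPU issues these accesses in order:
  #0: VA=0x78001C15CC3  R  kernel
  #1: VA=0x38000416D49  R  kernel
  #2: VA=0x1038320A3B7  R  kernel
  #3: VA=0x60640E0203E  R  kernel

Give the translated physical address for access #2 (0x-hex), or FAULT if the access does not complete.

Trace:
#0 VA=0x78001C15CC3 (r,kernel):
  L0 @0x3E[15] → 0x41007  P=1,RW=1,US=1,PS=0
  L1 @0x41[0] → 0x45007  P=1,RW=1,US=1,PS=0
  L2 @0x45[14] → 0x48007  P=1,RW=1,US=1,PS=0
  L3 @0x48[21] → 0x4B007  P=1,RW=1,US=1,PS=0
  → PA=0x4BCC3  (4 entries read)
#1 VA=0x38000416D49 (r,kernel):
  L0 @0x3E[7] → 0x4D007  P=1,RW=1,US=1,PS=0
  L1 @0x4D[0] → 0x4E007  P=1,RW=1,US=1,PS=0
  L2 @0x4E[2] → 0x51007  P=1,RW=1,US=1,PS=0
  L3 @0x51[22] → 0x54007  P=1,RW=1,US=1,PS=0
  → PA=0x54D49  (4 entries read)
#2 VA=0x1038320A3B7 (r,kernel):
  L0 @0x3E[2] → 0x55007  P=1,RW=1,US=1,PS=0
  L1 @0x55[14] → 0x57007  P=1,RW=1,US=1,PS=0
  L2 @0x57[25] → 0x5A007  P=1,RW=1,US=1,PS=0
  L3 @0x5A[10] → 0x5E007  P=1,RW=1,US=1,PS=0
  → PA=0x5E3B7  (4 entries read)
#3 VA=0x60640E0203E (r,kernel):
  L0 @0x3E[12] → 0x62007  P=1,RW=1,US=1,PS=0
  L1 @0x62[25] → 0x63007  P=1,RW=1,US=1,PS=0
  L2 @0x63[7] → 0x67007  P=1,RW=1,US=1,PS=0
  L3 @0x67[2] → 0x6B007  P=1,RW=1,US=1,PS=0
  → PA=0x6B03E  (4 entries read)

Access #2 PA: 0x5E3B7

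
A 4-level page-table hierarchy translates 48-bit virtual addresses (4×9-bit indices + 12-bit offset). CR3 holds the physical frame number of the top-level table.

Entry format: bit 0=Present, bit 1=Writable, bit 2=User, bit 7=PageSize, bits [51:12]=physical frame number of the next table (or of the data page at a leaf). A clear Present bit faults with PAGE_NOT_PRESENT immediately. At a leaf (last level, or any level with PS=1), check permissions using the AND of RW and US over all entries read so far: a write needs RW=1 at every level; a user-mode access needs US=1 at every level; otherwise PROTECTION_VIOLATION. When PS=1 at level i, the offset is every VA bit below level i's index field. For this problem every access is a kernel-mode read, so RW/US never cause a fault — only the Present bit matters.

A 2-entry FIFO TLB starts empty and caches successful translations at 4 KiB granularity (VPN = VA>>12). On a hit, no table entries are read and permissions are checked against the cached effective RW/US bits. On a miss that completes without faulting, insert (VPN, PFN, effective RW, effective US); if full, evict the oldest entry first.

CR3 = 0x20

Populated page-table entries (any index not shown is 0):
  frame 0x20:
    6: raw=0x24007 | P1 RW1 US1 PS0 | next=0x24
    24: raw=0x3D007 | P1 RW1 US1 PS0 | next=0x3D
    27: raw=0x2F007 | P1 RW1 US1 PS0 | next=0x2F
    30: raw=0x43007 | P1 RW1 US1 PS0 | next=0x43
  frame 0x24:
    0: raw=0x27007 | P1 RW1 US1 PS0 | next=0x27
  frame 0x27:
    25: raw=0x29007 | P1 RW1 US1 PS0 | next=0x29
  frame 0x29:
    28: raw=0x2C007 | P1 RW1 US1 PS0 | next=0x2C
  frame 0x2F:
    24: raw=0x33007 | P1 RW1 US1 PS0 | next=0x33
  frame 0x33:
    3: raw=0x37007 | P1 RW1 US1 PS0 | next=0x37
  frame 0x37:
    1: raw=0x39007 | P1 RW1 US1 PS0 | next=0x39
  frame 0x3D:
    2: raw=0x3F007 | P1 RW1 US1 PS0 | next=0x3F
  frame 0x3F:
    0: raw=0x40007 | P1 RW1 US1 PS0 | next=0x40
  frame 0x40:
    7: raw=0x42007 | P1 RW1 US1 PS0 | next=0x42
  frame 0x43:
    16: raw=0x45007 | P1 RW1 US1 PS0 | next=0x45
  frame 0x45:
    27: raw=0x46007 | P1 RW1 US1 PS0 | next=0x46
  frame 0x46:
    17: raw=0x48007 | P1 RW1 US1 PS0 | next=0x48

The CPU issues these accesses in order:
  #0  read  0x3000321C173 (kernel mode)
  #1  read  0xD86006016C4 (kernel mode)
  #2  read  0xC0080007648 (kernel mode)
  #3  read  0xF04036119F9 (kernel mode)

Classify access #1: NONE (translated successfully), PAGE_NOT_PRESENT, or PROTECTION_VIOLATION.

Walk each access:
#0 VA=0x3000321C173 (r,kernel):
  L0 @0x20[6] → 0x24007  P=1,RW=1,US=1,PS=0
  L1 @0x24[0] → 0x27007  P=1,RW=1,US=1,PS=0
  L2 @0x27[25] → 0x29007  P=1,RW=1,US=1,PS=0
  L3 @0x29[28] → 0x2C007  P=1,RW=1,US=1,PS=0
  ⇒ phys 0x2C173  [4 reads]
#1 VA=0xD86006016C4 (r,kernel):
  L0 @0x20[27] → 0x2F007  P=1,RW=1,US=1,PS=0
  L1 @0x2F[24] → 0x33007  P=1,RW=1,US=1,PS=0
  L2 @0x33[3] → 0x37007  P=1,RW=1,US=1,PS=0
  L3 @0x37[1] → 0x39007  P=1,RW=1,US=1,PS=0
  ⇒ phys 0x396C4  [4 reads]
#2 VA=0xC0080007648 (r,kernel):
  L0 @0x20[24] → 0x3D007  P=1,RW=1,US=1,PS=0
  L1 @0x3D[2] → 0x3F007  P=1,RW=1,US=1,PS=0
  L2 @0x3F[0] → 0x40007  P=1,RW=1,US=1,PS=0
  L3 @0x40[7] → 0x42007  P=1,RW=1,US=1,PS=0
  ⇒ phys 0x42648  [4 reads]
#3 VA=0xF04036119F9 (r,kernel):
  L0 @0x20[30] → 0x43007  P=1,RW=1,US=1,PS=0
  L1 @0x43[16] → 0x45007  P=1,RW=1,US=1,PS=0
  L2 @0x45[27] → 0x46007  P=1,RW=1,US=1,PS=0
  L3 @0x46[17] → 0x48007  P=1,RW=1,US=1,PS=0
  ⇒ phys 0x489F9  [4 reads]

Access #1 fault: NONE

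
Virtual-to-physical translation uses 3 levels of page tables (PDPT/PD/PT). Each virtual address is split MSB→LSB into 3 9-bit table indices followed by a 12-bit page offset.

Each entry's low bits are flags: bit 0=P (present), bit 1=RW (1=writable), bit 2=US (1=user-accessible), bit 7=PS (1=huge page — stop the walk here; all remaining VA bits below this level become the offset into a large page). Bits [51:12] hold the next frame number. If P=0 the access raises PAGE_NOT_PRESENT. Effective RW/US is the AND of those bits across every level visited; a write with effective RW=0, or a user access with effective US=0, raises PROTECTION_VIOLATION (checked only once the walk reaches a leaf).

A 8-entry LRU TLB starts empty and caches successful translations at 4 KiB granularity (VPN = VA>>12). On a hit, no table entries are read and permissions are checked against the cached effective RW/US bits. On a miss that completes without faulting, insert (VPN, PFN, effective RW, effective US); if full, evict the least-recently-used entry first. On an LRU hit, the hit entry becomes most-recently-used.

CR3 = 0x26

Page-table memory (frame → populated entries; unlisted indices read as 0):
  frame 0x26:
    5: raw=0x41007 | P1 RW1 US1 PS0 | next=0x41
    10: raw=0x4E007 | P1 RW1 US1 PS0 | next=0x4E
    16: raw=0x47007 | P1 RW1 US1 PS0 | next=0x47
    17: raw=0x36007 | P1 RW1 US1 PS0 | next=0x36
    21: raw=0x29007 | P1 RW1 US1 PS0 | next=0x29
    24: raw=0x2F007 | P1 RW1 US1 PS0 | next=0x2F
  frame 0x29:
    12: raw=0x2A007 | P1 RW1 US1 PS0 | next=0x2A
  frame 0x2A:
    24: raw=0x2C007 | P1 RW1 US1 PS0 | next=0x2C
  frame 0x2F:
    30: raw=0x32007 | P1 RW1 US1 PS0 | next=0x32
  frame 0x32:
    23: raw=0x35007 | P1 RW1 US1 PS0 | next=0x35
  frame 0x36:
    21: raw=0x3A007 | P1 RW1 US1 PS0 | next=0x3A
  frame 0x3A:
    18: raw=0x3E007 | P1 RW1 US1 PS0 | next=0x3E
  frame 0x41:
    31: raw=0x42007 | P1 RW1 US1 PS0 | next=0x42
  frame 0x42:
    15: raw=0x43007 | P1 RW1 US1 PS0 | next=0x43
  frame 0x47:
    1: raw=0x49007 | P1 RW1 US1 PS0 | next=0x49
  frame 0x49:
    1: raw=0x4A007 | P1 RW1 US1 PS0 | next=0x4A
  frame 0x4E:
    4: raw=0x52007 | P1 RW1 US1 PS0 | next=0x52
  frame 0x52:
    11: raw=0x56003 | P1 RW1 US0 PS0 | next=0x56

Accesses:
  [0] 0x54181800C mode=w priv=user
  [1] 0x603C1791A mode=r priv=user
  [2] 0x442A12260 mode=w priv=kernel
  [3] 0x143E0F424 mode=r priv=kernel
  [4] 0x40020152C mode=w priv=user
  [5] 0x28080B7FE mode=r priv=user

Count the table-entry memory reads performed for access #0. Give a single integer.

Walk each access:
#0 VA=0x54181800C (w,user):
  [0] read 0x26 idx=21: raw=0x29007 flags P=1 W=1 U=1 S=0
  [1] read 0x29 idx=12: raw=0x2A007 flags P=1 W=1 U=1 S=0
  [2] read 0x2A idx=24: raw=0x2C007 flags P=1 W=1 U=1 S=0
  ✓ 0x2C00C  — 3 lookups
#1 VA=0x603C1791A (r,user):
  [0] read 0x26 idx=24: raw=0x2F007 flags P=1 W=1 U=1 S=0
  [1] read 0x2F idx=30: raw=0x32007 flags P=1 W=1 U=1 S=0
  [2] read 0x32 idx=23: raw=0x35007 flags P=1 W=1 U=1 S=0
  ✓ 0x3591A  — 3 lookups
#2 VA=0x442A12260 (w,kernel):
  [0] read 0x26 idx=17: raw=0x36007 flags P=1 W=1 U=1 S=0
  [1] read 0x36 idx=21: raw=0x3A007 flags P=1 W=1 U=1 S=0
  [2] read 0x3A idx=18: raw=0x3E007 flags P=1 W=1 U=1 S=0
  ✓ 0x3E260  — 3 lookups
#3 VA=0x143E0F424 (r,kernel):
  [0] read 0x26 idx=5: raw=0x41007 flags P=1 W=1 U=1 S=0
  [1] read 0x41 idx=31: raw=0x42007 flags P=1 W=1 U=1 S=0
  [2] read 0x42 idx=15: raw=0x43007 flags P=1 W=1 U=1 S=0
  ✓ 0x43424  — 3 lookups
#4 VA=0x40020152C (w,user):
  [0] read 0x26 idx=16: raw=0x47007 flags P=1 W=1 U=1 S=0
  [1] read 0x47 idx=1: raw=0x49007 flags P=1 W=1 U=1 S=0
  [2] read 0x49 idx=1: raw=0x4A007 flags P=1 W=1 U=1 S=0
  ✓ 0x4A52C  — 3 lookups
#5 VA=0x28080B7FE (r,user):
  [0] read 0x26 idx=10: raw=0x4E007 flags P=1 W=1 U=1 S=0
  [1] read 0x4E idx=4: raw=0x52007 flags P=1 W=1 U=1 S=0
  [2] read 0x52 idx=11: raw=0x56003 flags P=1 W=1 U=0 S=0
  ✗ PROTECTION_VIOLATION  [3 reads]

Entries read for #0: 3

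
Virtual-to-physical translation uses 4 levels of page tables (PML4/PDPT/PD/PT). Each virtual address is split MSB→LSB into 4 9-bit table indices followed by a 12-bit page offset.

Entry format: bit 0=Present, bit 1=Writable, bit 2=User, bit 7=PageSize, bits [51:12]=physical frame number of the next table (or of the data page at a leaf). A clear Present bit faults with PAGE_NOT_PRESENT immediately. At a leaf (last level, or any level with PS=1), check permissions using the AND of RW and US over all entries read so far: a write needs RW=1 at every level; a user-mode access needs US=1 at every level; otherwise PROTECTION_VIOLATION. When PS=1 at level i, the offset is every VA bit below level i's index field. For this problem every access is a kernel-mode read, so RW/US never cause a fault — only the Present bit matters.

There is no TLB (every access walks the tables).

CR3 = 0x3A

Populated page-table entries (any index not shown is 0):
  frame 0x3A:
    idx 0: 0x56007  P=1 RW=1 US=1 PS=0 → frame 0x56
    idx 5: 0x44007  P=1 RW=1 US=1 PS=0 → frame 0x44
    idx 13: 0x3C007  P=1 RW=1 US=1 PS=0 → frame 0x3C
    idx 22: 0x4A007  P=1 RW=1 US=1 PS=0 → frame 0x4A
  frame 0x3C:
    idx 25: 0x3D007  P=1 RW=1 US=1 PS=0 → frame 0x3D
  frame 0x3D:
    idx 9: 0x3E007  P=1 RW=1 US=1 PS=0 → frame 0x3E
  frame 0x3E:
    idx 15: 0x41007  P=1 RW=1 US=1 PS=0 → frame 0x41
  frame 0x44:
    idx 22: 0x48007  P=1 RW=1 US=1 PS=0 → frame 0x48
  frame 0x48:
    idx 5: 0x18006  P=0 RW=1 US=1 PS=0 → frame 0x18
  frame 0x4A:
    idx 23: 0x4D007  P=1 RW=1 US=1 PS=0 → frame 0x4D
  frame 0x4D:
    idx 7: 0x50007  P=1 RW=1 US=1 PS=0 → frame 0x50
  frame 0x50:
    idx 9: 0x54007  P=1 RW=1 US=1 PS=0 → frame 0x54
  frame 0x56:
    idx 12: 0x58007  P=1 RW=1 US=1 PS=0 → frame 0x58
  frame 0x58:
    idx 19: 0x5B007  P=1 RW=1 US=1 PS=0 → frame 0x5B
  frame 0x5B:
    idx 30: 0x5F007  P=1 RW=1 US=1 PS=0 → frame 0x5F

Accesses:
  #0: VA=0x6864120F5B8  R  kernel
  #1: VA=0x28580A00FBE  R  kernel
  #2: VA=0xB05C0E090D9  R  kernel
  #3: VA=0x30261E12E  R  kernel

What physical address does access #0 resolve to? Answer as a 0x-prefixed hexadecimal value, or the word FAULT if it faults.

Per-access translation:
#0 VA=0x6864120F5B8 (r,kernel):
  L0 @0x3A[13] → 0x3C007  P=1,RW=1,US=1,PS=0
  L1 @0x3C[25] → 0x3D007  P=1,RW=1,US=1,PS=0
  L2 @0x3D[9] → 0x3E007  P=1,RW=1,US=1,PS=0
  L3 @0x3E[15] → 0x41007  P=1,RW=1,US=1,PS=0
  ✓ 0x415B8  — 4 lookups
#1 VA=0x28580A00FBE (r,kernel):
  L0 @0x3A[5] → 0x44007  P=1,RW=1,US=1,PS=0
  L1 @0x44[22] → 0x48007  P=1,RW=1,US=1,PS=0
  L2 @0x48[5] → 0x18006  P=0,RW=1,US=1,PS=0
  → PAGE_NOT_PRESENT  (3 entries read)
#2 VA=0xB05C0E090D9 (r,kernel):
  L0 @0x3A[22] → 0x4A007  P=1,RW=1,US=1,PS=0
  L1 @0x4A[23] → 0x4D007  P=1,RW=1,US=1,PS=0
  L2 @0x4D[7] → 0x50007  P=1,RW=1,US=1,PS=0
  L3 @0x50[9] → 0x54007  P=1,RW=1,US=1,PS=0
  ✓ 0x540D9  — 4 lookups
#3 VA=0x30261E12E (r,kernel):
  L0 @0x3A[0] → 0x56007  P=1,RW=1,US=1,PS=0
  L1 @0x56[12] → 0x58007  P=1,RW=1,US=1,PS=0
  L2 @0x58[19] → 0x5B007  P=1,RW=1,US=1,PS=0
  L3 @0x5B[30] → 0x5F007  P=1,RW=1,US=1,PS=0
  ✓ 0x5F12E  — 4 lookups

Access #0 PA: 0x415B8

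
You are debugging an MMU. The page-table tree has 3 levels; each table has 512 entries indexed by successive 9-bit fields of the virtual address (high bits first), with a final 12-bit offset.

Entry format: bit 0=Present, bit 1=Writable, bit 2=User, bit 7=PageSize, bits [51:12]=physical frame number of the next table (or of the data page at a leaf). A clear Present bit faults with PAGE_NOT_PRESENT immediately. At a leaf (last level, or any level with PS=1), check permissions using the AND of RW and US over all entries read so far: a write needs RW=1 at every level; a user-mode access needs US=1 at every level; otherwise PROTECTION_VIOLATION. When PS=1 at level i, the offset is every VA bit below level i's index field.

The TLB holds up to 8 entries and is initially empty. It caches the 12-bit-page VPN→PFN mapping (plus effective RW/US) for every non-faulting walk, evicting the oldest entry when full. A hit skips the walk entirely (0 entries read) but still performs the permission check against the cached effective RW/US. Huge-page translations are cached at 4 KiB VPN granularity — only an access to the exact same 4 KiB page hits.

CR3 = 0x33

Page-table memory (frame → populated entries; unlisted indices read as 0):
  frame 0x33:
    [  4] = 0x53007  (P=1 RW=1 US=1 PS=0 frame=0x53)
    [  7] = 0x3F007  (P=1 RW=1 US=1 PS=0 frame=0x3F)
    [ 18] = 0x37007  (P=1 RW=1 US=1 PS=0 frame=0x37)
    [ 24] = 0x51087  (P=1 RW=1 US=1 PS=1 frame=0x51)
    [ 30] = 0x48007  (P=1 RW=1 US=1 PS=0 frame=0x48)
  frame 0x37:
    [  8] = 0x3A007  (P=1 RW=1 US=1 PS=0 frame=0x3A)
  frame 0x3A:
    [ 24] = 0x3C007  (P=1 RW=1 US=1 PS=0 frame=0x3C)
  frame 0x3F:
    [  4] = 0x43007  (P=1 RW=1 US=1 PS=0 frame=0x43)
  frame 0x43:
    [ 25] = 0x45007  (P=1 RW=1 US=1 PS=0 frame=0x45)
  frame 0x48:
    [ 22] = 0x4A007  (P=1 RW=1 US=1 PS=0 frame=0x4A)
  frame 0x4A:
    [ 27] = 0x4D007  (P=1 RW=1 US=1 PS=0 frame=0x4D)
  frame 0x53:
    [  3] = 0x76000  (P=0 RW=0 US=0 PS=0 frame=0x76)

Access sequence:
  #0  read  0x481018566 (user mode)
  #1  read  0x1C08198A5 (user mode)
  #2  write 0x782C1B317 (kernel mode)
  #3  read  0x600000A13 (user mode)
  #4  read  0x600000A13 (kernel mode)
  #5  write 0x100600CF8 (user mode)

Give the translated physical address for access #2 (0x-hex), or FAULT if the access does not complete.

Trace:
#0 VA=0x481018566 (r,user):
  L0: frame=0x33 idx=18 entry=0x37007 [P=1 RW=1 US=1 PS=0]
  L1: frame=0x37 idx=8 entry=0x3A007 [P=1 RW=1 US=1 PS=0]
  L2: frame=0x3A idx=24 entry=0x3C007 [P=1 RW=1 US=1 PS=0]
  ⇒ phys 0x3C566  [3 reads]
#1 VA=0x1C08198A5 (r,user):
  L0: frame=0x33 idx=7 entry=0x3F007 [P=1 RW=1 US=1 PS=0]
  L1: frame=0x3F idx=4 entry=0x43007 [P=1 RW=1 US=1 PS=0]
  L2: frame=0x43 idx=25 entry=0x45007 [P=1 RW=1 US=1 PS=0]
  ⇒ phys 0x458A5  [3 reads]
#2 VA=0x782C1B317 (w,kernel):
  L0: frame=0x33 idx=30 entry=0x48007 [P=1 RW=1 US=1 PS=0]
  L1: frame=0x48 idx=22 entry=0x4A007 [P=1 RW=1 US=1 PS=0]
  L2: frame=0x4A idx=27 entry=0x4D007 [P=1 RW=1 US=1 PS=0]
  ⇒ phys 0x4D317  [3 reads]
#3 VA=0x600000A13 (r,user):
  L0: frame=0x33 idx=24 entry=0x51087 [P=1 RW=1 US=1 PS=1]
  ⇒ phys 0x51A13 (huge @L0)  [1 reads]
#4 VA=0x600000A13 (r,kernel):
  TLB hit vpn=0x600000 → PA=0x51A13
#5 VA=0x100600CF8 (w,user):
  L0: frame=0x33 idx=4 entry=0x53007 [P=1 RW=1 US=1 PS=0]
  L1: frame=0x53 idx=3 entry=0x76000 [P=0 RW=0 US=0 PS=0]
  ⇒ fault: PAGE_NOT_PRESENT  — 2 lookups

Access #2 PA: 0x4D317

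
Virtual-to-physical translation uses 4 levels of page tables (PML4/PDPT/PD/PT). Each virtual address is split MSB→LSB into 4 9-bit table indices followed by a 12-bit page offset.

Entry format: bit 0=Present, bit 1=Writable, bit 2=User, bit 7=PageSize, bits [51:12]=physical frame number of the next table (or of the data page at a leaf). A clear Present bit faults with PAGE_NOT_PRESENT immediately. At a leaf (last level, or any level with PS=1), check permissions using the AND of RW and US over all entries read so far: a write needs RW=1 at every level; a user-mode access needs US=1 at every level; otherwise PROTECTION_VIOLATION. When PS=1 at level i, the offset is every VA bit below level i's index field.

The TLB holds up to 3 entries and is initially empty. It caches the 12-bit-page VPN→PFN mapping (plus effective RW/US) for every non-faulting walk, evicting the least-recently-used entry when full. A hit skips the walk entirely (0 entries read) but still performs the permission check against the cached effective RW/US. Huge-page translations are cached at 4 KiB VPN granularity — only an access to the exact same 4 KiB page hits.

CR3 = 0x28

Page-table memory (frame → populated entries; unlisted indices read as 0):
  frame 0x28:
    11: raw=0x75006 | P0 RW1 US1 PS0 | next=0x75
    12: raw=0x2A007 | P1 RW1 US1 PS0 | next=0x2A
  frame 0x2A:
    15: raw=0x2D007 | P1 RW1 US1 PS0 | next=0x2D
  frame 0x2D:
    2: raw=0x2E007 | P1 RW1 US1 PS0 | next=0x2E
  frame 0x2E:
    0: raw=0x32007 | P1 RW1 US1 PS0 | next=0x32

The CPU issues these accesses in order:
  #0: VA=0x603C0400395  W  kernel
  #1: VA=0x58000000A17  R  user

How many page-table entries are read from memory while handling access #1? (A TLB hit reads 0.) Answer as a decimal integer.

Trace:
#0 VA=0x603C0400395 (w,kernel):
  L0 @0x28[12] → 0x2A007  P=1,RW=1,US=1,PS=0
  L1 @0x2A[15] → 0x2D007  P=1,RW=1,US=1,PS=0
  L2 @0x2D[2] → 0x2E007  P=1,RW=1,US=1,PS=0
  L3 @0x2E[0] → 0x32007  P=1,RW=1,US=1,PS=0
  ✓ 0x32395  — 4 lookups
#1 VA=0x58000000A17 (r,user):
  L0 @0x28[11] → 0x75006  P=0,RW=1,US=1,PS=0
  ✗ PAGE_NOT_PRESENT  [1 reads]

Entries read for #1: 1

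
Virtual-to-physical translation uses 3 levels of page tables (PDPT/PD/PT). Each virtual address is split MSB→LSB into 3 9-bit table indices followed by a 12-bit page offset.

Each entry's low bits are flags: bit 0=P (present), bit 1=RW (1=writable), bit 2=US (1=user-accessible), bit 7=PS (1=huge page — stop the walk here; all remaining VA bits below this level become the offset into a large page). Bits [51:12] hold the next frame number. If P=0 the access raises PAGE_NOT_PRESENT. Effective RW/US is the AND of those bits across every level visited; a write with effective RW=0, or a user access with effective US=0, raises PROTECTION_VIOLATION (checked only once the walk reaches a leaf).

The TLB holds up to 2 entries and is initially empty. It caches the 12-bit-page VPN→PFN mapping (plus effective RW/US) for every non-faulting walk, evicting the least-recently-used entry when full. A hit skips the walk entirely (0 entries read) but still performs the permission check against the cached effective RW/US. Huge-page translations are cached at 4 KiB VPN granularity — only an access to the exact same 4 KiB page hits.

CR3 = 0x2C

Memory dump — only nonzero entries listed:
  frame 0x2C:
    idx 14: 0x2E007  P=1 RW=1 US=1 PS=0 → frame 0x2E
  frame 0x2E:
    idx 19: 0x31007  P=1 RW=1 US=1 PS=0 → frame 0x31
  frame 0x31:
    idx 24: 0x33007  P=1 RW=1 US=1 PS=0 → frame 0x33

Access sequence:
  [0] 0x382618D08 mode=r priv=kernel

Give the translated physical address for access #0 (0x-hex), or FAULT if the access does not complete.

Trace:
#0 VA=0x382618D08 (r,kernel):
  [0] read 0x2C idx=14: raw=0x2E007 flags P=1 W=1 U=1 S=0
  [1] read 0x2E idx=19: raw=0x31007 flags P=1 W=1 U=1 S=0
  [2] read 0x31 idx=24: raw=0x33007 flags P=1 W=1 U=1 S=0
  → PA=0x33D08  (3 entries read)

Access #0 PA: 0x33D08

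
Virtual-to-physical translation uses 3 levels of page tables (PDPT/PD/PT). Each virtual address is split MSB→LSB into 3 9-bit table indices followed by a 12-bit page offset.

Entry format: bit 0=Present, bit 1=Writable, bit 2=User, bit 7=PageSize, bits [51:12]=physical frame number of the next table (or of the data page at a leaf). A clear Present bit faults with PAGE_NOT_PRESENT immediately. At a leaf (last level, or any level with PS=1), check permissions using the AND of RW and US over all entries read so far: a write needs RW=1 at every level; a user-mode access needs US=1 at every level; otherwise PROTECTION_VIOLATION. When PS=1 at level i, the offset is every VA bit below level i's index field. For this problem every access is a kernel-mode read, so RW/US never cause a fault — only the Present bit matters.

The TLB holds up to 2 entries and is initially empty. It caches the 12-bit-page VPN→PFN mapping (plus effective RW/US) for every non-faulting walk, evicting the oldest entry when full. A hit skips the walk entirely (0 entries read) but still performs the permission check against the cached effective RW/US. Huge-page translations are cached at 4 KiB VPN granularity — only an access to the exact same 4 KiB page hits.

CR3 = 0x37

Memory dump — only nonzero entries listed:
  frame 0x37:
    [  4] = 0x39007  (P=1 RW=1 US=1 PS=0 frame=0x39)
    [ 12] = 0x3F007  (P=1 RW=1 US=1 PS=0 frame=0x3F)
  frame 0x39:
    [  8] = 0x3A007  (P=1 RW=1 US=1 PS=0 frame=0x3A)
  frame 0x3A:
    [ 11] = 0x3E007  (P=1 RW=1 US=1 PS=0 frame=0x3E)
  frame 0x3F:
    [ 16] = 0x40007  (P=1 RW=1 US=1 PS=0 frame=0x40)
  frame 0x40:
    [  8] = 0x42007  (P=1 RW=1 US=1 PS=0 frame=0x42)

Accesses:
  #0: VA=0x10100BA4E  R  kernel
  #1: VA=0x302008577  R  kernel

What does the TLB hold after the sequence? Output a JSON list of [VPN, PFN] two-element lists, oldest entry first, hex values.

Per-access translation:
#0 VA=0x10100BA4E (r,kernel):
  L0: frame=0x37 idx=4 entry=0x39007 [P=1 RW=1 US=1 PS=0]
  L1: frame=0x39 idx=8 entry=0x3A007 [P=1 RW=1 US=1 PS=0]
  L2: frame=0x3A idx=11 entry=0x3E007 [P=1 RW=1 US=1 PS=0]
  → PA=0x3EA4E  (3 entries read)
#1 VA=0x302008577 (r,kernel):
  L0: frame=0x37 idx=12 entry=0x3F007 [P=1 RW=1 US=1 PS=0]
  L1: frame=0x3F idx=16 entry=0x40007 [P=1 RW=1 US=1 PS=0]
  L2: frame=0x40 idx=8 entry=0x42007 [P=1 RW=1 US=1 PS=0]
  → PA=0x42577  (3 entries read)

TLB: [["0x10100B", "0x3E"], ["0x302008", "0x42"]]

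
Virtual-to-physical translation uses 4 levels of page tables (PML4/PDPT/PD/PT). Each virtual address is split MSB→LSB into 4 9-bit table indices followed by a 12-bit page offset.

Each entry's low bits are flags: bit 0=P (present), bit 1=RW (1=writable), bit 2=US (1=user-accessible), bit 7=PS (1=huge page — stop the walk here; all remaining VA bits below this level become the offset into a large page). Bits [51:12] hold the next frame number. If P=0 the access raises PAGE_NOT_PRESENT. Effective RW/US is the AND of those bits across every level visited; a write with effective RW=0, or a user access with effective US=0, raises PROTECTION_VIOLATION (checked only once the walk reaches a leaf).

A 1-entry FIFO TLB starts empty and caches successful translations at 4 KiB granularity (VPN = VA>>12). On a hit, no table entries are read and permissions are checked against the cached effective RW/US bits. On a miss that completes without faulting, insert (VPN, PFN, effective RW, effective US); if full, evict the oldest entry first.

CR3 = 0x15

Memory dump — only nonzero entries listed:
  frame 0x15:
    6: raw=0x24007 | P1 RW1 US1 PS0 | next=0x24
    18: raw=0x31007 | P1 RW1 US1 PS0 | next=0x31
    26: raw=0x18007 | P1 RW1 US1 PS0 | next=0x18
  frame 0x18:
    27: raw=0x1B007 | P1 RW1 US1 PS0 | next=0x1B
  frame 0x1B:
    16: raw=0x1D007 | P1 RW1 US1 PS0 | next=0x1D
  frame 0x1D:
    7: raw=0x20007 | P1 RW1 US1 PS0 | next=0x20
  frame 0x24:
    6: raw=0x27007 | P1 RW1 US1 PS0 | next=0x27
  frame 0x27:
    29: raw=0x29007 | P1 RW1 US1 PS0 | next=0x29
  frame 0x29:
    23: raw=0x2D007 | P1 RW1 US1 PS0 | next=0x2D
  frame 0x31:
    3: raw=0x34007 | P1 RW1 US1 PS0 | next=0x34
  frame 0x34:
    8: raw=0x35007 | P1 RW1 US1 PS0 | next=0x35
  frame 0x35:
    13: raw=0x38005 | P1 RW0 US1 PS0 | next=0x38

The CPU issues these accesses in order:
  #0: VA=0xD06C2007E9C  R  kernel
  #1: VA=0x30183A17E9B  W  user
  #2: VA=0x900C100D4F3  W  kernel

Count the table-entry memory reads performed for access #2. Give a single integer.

Trace:
#0 VA=0xD06C2007E9C (r,kernel):
  L0: frame=0x15 idx=26 entry=0x18007 [P=1 RW=1 US=1 PS=0]
  L1: frame=0x18 idx=27 entry=0x1B007 [P=1 RW=1 US=1 PS=0]
  L2: frame=0x1B idx=16 entry=0x1D007 [P=1 RW=1 US=1 PS=0]
  L3: frame=0x1D idx=7 entry=0x20007 [P=1 RW=1 US=1 PS=0]
  ⇒ phys 0x20E9C  [4 reads]
#1 VA=0x30183A17E9B (w,user):
  L0: frame=0x15 idx=6 entry=0x24007 [P=1 RW=1 US=1 PS=0]
  L1: frame=0x24 idx=6 entry=0x27007 [P=1 RW=1 US=1 PS=0]
  L2: frame=0x27 idx=29 entry=0x29007 [P=1 RW=1 US=1 PS=0]
  L3: frame=0x29 idx=23 entry=0x2D007 [P=1 RW=1 US=1 PS=0]
  ⇒ phys 0x2DE9B  [4 reads]
#2 VA=0x900C100D4F3 (w,kernel):
  L0: frame=0x15 idx=18 entry=0x31007 [P=1 RW=1 US=1 PS=0]
  L1: frame=0x31 idx=3 entry=0x34007 [P=1 RW=1 US=1 PS=0]
  L2: frame=0x34 idx=8 entry=0x35007 [P=1 RW=1 US=1 PS=0]
  L3: frame=0x35 idx=13 entry=0x38005 [P=1 RW=0 US=1 PS=0]
  ✗ PROTECTION_VIOLATION  [4 reads]

Entries read for #2: 4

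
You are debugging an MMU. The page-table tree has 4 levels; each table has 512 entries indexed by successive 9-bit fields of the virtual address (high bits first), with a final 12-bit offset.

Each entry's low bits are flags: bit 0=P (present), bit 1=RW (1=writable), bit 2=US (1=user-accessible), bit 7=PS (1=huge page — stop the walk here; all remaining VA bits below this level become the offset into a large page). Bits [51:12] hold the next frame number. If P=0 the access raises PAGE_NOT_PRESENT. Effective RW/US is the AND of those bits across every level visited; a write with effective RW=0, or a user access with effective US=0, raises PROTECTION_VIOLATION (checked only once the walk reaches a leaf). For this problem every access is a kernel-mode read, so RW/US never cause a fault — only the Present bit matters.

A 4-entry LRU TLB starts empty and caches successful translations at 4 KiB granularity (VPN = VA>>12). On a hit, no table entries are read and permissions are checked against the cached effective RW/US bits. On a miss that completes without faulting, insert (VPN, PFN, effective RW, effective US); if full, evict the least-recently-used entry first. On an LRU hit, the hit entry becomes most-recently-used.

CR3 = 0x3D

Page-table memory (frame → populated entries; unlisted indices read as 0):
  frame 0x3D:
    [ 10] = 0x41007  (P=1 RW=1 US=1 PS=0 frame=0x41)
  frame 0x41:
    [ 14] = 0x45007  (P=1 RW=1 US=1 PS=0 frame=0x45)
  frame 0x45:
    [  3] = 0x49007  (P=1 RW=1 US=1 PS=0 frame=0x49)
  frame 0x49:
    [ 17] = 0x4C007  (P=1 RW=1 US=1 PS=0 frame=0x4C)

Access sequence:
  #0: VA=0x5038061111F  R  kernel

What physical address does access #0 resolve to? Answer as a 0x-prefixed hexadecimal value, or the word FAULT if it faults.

Walk each access:
#0 VA=0x5038061111F (r,kernel):
  lvl0: tbl 0x3D, slot 10 ⇒ 0x41007 (P1/RW1/US1/PS0)
  lvl1: tbl 0x41, slot 14 ⇒ 0x45007 (P1/RW1/US1/PS0)
  lvl2: tbl 0x45, slot 3 ⇒ 0x49007 (P1/RW1/US1/PS0)
  lvl3: tbl 0x49, slot 17 ⇒ 0x4C007 (P1/RW1/US1/PS0)
  ⇒ phys 0x4C11F  [4 reads]

Access #0 PA: 0x4C11F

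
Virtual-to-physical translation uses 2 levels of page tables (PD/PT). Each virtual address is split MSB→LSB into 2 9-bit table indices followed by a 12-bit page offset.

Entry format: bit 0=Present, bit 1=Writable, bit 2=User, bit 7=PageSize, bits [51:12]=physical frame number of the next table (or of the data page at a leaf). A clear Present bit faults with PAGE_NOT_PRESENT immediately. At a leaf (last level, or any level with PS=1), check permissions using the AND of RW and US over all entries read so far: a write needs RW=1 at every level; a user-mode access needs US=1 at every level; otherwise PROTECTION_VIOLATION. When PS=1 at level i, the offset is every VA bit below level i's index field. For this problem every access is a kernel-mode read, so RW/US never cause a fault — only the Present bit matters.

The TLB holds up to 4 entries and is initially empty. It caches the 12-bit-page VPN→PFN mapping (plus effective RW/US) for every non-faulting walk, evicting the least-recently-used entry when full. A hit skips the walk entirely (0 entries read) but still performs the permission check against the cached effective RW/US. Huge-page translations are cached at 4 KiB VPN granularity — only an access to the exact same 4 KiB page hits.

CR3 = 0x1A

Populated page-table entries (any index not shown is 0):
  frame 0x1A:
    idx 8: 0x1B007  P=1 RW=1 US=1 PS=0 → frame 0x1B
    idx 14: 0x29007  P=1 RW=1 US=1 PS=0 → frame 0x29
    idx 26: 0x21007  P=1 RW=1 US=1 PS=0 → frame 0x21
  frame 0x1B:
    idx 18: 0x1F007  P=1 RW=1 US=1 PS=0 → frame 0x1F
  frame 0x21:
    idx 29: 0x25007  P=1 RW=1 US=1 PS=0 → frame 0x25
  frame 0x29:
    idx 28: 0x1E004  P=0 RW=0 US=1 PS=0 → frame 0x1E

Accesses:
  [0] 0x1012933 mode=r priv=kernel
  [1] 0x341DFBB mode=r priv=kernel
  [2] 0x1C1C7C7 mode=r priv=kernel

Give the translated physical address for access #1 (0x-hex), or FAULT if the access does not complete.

Walk each access:
#0 VA=0x1012933 (r,kernel):
  [0] read 0x1A idx=8: raw=0x1B007 flags P=1 W=1 U=1 S=0
  [1] read 0x1B idx=18: raw=0x1F007 flags P=1 W=1 U=1 S=0
  ⇒ phys 0x1F933  [2 reads]
#1 VA=0x341DFBB (r,kernel):
  [0] read 0x1A idx=26: raw=0x21007 flags P=1 W=1 U=1 S=0
  [1] read 0x21 idx=29: raw=0x25007 flags P=1 W=1 U=1 S=0
  ⇒ phys 0x25FBB  [2 reads]
#2 VA=0x1C1C7C7 (r,kernel):
  [0] read 0x1A idx=14: raw=0x29007 flags P=1 W=1 U=1 S=0
  [1] read 0x29 idx=28: raw=0x1E004 flags P=0 W=0 U=1 S=0
  → PAGE_NOT_PRESENT  (2 entries read)

Access #1 PA: 0x25FBB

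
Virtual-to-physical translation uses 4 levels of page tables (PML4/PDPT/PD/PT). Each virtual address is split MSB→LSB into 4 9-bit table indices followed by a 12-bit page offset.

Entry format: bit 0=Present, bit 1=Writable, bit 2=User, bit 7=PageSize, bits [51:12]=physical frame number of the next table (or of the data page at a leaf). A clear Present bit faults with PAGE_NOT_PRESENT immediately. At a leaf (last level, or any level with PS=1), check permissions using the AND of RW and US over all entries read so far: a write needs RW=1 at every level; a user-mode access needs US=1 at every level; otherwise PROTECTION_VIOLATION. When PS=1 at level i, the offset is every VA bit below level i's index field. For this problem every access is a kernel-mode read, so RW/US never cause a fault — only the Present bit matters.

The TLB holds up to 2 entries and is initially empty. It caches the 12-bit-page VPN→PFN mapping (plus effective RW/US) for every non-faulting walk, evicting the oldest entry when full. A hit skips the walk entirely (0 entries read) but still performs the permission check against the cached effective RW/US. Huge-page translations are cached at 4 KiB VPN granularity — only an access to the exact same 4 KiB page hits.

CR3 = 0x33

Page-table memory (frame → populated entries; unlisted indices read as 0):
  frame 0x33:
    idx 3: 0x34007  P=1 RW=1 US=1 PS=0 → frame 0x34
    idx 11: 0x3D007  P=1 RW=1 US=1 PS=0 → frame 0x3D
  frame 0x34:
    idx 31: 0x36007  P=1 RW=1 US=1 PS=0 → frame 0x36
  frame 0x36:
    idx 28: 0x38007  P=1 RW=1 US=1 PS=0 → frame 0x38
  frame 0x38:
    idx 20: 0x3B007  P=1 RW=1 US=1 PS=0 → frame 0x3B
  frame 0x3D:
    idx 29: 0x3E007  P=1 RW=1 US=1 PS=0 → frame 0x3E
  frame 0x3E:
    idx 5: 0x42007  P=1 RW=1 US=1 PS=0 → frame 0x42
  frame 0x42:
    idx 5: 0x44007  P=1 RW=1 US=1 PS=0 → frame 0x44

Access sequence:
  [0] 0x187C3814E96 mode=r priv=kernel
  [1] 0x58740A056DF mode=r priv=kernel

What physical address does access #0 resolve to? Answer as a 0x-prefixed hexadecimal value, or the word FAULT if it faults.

Trace:
#0 VA=0x187C3814E96 (r,kernel):
  [0] read 0x33 idx=3: raw=0x34007 flags P=1 W=1 U=1 S=0
  [1] read 0x34 idx=31: raw=0x36007 flags P=1 W=1 U=1 S=0
  [2] read 0x36 idx=28: raw=0x38007 flags P=1 W=1 U=1 S=0
  [3] read 0x38 idx=20: raw=0x3B007 flags P=1 W=1 U=1 S=0
  → PA=0x3BE96  (4 entries read)
#1 VA=0x58740A056DF (r,kernel):
  [0] read 0x33 idx=11: raw=0x3D007 flags P=1 W=1 U=1 S=0
  [1] read 0x3D idx=29: raw=0x3E007 flags P=1 W=1 U=1 S=0
  [2] read 0x3E idx=5: raw=0x42007 flags P=1 W=1 U=1 S=0
  [3] read 0x42 idx=5: raw=0x44007 flags P=1 W=1 U=1 S=0
  → PA=0x446DF  (4 entries read)

Access #0 PA: 0x3BE96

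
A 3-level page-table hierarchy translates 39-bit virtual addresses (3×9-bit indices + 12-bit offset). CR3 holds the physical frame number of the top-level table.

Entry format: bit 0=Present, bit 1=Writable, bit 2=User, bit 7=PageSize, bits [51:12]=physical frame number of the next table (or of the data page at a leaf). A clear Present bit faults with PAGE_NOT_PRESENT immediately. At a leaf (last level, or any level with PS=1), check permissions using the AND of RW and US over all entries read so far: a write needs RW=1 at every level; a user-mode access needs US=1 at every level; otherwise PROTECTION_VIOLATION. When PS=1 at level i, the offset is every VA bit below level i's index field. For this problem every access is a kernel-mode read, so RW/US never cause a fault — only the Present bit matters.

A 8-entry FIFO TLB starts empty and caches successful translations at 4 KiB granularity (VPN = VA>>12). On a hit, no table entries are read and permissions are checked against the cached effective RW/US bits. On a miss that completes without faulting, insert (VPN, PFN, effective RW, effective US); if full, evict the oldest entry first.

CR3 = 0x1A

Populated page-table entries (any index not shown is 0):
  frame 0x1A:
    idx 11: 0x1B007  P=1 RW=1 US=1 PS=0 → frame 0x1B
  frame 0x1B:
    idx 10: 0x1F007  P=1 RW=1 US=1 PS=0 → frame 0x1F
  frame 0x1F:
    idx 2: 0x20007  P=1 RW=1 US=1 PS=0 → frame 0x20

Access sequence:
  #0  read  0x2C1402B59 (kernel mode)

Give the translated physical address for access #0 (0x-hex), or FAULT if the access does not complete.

Per-access translation:
#0 VA=0x2C1402B59 (r,kernel):
  L0 @0x1A[11] → 0x1B007  P=1,RW=1,US=1,PS=0
  L1 @0x1B[10] → 0x1F007  P=1,RW=1,US=1,PS=0
  L2 @0x1F[2] → 0x20007  P=1,RW=1,US=1,PS=0
  ✓ 0x20B59  — 3 lookups

Access #0 PA: 0x20B59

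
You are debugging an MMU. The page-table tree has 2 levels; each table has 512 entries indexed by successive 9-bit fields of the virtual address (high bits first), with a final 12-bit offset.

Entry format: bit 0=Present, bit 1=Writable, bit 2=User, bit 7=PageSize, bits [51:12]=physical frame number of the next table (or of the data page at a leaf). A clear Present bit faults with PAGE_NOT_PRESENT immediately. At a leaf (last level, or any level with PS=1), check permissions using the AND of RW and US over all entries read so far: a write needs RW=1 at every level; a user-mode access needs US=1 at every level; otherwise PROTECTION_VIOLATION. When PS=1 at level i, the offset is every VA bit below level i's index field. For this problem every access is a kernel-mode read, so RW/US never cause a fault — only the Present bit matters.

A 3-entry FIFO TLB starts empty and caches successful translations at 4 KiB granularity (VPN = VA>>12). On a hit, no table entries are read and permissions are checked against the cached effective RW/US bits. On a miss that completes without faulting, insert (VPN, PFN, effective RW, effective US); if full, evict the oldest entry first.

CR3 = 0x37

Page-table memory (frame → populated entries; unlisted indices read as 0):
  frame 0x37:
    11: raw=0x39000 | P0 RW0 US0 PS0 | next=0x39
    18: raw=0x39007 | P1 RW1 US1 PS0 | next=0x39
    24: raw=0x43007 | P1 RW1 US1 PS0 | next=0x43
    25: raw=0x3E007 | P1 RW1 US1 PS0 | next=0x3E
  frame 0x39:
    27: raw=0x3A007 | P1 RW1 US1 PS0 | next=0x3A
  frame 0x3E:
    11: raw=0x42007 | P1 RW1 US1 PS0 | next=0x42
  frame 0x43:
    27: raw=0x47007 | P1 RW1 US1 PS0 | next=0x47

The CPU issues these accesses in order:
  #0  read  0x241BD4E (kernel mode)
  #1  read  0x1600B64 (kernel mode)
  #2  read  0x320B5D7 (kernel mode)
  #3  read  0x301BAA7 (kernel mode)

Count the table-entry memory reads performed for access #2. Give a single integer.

Trace:
#0 VA=0x241BD4E (r,kernel):
  L0: frame=0x37 idx=18 entry=0x39007 [P=1 RW=1 US=1 PS=0]
  L1: frame=0x39 idx=27 entry=0x3A007 [P=1 RW=1 US=1 PS=0]
  → PA=0x3AD4E  (2 entries read)
#1 VA=0x1600B64 (r,kernel):
  L0: frame=0x37 idx=11 entry=0x39000 [P=0 RW=0 US=0 PS=0]
  ✗ PAGE_NOT_PRESENT  [1 reads]
#2 VA=0x320B5D7 (r,kernel):
  L0: frame=0x37 idx=25 entry=0x3E007 [P=1 RW=1 US=1 PS=0]
  L1: frame=0x3E idx=11 entry=0x42007 [P=1 RW=1 US=1 PS=0]
  → PA=0x425D7  (2 entries read)
#3 VA=0x301BAA7 (r,kernel):
  L0: frame=0x37 idx=24 entry=0x43007 [P=1 RW=1 US=1 PS=0]
  L1: frame=0x43 idx=27 entry=0x47007 [P=1 RW=1 US=1 PS=0]
  → PA=0x47AA7  (2 entries read)

Entries read for #2: 2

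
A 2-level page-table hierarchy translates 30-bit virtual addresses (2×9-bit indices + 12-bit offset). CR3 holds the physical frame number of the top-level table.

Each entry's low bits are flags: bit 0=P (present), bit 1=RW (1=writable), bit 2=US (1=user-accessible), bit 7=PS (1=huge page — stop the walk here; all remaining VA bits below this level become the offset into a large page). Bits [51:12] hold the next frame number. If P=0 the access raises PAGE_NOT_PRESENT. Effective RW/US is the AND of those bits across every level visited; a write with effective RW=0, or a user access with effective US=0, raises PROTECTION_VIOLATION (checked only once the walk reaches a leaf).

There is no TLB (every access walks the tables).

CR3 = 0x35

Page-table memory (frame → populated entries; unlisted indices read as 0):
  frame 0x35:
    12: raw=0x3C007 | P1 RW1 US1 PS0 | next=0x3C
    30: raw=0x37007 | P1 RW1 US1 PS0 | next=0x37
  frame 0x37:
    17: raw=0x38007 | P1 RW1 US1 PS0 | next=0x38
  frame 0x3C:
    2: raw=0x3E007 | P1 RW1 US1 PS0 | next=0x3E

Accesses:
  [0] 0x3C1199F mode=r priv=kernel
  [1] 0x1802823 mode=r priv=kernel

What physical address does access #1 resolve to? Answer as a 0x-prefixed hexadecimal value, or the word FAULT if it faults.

Per-access translation:
#0 VA=0x3C1199F (r,kernel):
  [0] read 0x35 idx=30: raw=0x37007 flags P=1 W=1 U=1 S=0
  [1] read 0x37 idx=17: raw=0x38007 flags P=1 W=1 U=1 S=0
  ⇒ phys 0x3899F  [2 reads]
#1 VA=0x1802823 (r,kernel):
  [0] read 0x35 idx=12: raw=0x3C007 flags P=1 W=1 U=1 S=0
  [1] read 0x3C idx=2: raw=0x3E007 flags P=1 W=1 U=1 S=0
  ⇒ phys 0x3E823  [2 reads]

Access #1 PA: 0x3E823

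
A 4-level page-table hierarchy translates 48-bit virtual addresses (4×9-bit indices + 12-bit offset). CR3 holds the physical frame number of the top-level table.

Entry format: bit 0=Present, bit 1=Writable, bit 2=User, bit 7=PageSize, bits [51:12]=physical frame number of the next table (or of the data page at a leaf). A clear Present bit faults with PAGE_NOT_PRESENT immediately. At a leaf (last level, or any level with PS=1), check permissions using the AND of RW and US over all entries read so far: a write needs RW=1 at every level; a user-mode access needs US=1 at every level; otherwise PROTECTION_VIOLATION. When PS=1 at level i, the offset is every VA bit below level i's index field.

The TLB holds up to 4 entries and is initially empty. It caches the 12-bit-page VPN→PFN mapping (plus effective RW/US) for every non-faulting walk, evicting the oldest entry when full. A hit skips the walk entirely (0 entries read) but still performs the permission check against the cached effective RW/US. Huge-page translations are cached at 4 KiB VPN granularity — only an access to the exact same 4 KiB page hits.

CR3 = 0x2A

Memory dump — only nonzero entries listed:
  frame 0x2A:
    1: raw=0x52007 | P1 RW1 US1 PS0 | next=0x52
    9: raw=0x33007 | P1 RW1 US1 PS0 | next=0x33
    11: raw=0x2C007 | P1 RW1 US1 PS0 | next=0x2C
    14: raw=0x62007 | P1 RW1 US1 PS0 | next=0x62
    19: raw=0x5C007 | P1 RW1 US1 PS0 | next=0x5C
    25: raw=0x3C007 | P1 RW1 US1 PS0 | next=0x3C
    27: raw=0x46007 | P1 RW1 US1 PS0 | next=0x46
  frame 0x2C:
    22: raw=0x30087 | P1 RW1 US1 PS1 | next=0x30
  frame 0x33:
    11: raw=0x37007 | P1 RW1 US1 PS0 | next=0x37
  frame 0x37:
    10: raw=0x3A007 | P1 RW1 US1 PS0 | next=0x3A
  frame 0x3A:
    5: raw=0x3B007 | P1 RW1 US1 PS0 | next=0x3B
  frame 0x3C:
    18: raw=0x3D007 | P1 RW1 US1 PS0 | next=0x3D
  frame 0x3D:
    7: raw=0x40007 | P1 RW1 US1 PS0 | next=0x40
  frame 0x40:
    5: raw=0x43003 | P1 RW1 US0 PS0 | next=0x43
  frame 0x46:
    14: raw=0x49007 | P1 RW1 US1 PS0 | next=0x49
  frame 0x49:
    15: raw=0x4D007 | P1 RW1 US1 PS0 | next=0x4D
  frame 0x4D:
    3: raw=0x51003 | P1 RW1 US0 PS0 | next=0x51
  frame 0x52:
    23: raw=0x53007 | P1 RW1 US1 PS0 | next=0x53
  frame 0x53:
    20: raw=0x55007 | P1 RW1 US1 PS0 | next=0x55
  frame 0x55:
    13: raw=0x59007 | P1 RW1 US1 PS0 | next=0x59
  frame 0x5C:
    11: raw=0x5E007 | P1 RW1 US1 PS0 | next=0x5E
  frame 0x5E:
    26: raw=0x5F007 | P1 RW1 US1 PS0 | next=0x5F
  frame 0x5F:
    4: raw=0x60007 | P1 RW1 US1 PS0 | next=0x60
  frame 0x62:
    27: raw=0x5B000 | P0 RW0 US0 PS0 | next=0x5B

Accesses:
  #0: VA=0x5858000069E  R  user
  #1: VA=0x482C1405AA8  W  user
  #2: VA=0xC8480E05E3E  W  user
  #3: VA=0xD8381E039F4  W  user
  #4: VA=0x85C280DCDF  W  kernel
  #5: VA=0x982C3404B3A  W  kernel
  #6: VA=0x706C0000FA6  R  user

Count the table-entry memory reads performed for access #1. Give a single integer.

Walk each access:
#0 VA=0x5858000069E (r,user):
  lvl0: tbl 0x2A, slot 11 ⇒ 0x2C007 (P1/RW1/US1/PS0)
  lvl1: tbl 0x2C, slot 22 ⇒ 0x30087 (P1/RW1/US1/PS1)
  → PA=0x3069E (huge @L1)  (2 entries read)
#1 VA=0x482C1405AA8 (w,user):
  lvl0: tbl 0x2A, slot 9 ⇒ 0x33007 (P1/RW1/US1/PS0)
  lvl1: tbl 0x33, slot 11 ⇒ 0x37007 (P1/RW1/US1/PS0)
  lvl2: tbl 0x37, slot 10 ⇒ 0x3A007 (P1/RW1/US1/PS0)
  lvl3: tbl 0x3A, slot 5 ⇒ 0x3B007 (P1/RW1/US1/PS0)
  → PA=0x3BAA8  (4 entries read)
#2 VA=0xC8480E05E3E (w,user):
  lvl0: tbl 0x2A, slot 25 ⇒ 0x3C007 (P1/RW1/US1/PS0)
  lvl1: tbl 0x3C, slot 18 ⇒ 0x3D007 (P1/RW1/US1/PS0)
  lvl2: tbl 0x3D, slot 7 ⇒ 0x40007 (P1/RW1/US1/PS0)
  lvl3: tbl 0x40, slot 5 ⇒ 0x43003 (P1/RW1/US0/PS0)
  ✗ PROTECTION_VIOLATION  [4 reads]
#3 VA=0xD8381E039F4 (w,user):
  lvl0: tbl 0x2A, slot 27 ⇒ 0x46007 (P1/RW1/US1/PS0)
  lvl1: tbl 0x46, slot 14 ⇒ 0x49007 (P1/RW1/US1/PS0)
  lvl2: tbl 0x49, slot 15 ⇒ 0x4D007 (P1/RW1/US1/PS0)
  lvl3: tbl 0x4D, slot 3 ⇒ 0x51003 (P1/RW1/US0/PS0)
  ✗ PROTECTION_VIOLATION  [4 reads]
#4 VA=0x85C280DCDF (w,kernel):
  lvl0: tbl 0x2A, slot 1 ⇒ 0x52007 (P1/RW1/US1/PS0)
  lvl1: tbl 0x52, slot 23 ⇒ 0x53007 (P1/RW1/US1/PS0)
  lvl2: tbl 0x53, slot 20 ⇒ 0x55007 (P1/RW1/US1/PS0)
  lvl3: tbl 0x55, slot 13 ⇒ 0x59007 (P1/RW1/US1/PS0)
  → PA=0x59CDF  (4 entries read)
#5 VA=0x982C3404B3A (w,kernel):
  lvl0: tbl 0x2A, slot 19 ⇒ 0x5C007 (P1/RW1/US1/PS0)
  lvl1: tbl 0x5C, slot 11 ⇒ 0x5E007 (P1/RW1/US1/PS0)
  lvl2: tbl 0x5E, slot 26 ⇒ 0x5F007 (P1/RW1/US1/PS0)
  lvl3: tbl 0x5F, slot 4 ⇒ 0x60007 (P1/RW1/US1/PS0)
  → PA=0x60B3A  (4 entries read)
#6 VA=0x706C0000FA6 (r,user):
  lvl0: tbl 0x2A, slot 14 ⇒ 0x62007 (P1/RW1/US1/PS0)
  lvl1: tbl 0x62, slot 27 ⇒ 0x5B000 (P0/RW0/US0/PS0)
  ✗ PAGE_NOT_PRESENT  [2 reads]

Entries read for #1: 4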